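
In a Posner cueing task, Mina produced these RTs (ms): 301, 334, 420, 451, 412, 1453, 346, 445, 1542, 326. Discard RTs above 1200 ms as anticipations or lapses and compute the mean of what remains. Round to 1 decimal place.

379.4 ms

Excluded: 1453, 1542
Retained (n=8): Σ = 3035
Mean = 3035/8 = 379.3750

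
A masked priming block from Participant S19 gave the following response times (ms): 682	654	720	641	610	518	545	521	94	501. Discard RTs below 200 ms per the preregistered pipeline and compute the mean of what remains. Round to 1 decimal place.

599.1 ms

Excluded: 94
Retained (n=9): Σ = 5392
Mean = 5392/9 = 599.1111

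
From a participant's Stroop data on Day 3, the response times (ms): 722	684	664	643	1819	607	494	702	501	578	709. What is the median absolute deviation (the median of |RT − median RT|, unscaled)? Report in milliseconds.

57 ms

Sorted: 494, 501, 578, 607, 643, 664, 684, 702, 709, 722, 1819 → median = 664
|x − 664|: 58, 20, 0, 21, 1155, 57, 170, 38, 163, 86, 45
Sorted deviations: 0, 20, 21, 38, 45, 57, 58, 86, 163, 170, 1155 → MAD = 57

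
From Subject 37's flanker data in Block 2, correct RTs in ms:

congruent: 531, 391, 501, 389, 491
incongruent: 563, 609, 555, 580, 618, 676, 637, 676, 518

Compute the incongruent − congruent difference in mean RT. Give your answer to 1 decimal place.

M(congruent) = 2303/5 = 460.600
M(incongruent) = 5432/9 = 603.556
Difference = 603.556 − 460.600 = 142.956 ms

143.0 ms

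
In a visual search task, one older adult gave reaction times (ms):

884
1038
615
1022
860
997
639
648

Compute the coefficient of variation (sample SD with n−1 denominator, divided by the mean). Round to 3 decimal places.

0.215

n = 8, Σ = 6703, M = 837.8750
Σ(x−M)² = 227166.875; s = √(227166.875/7) = 180.1455
CV = 180.1455 / 837.8750 = 0.21500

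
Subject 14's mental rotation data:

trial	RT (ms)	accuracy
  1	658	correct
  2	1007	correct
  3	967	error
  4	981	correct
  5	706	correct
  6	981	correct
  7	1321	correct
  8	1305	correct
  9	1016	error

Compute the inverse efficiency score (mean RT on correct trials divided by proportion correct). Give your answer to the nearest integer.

Correct trials (n=7): 658, 1007, 981, 706, 981, 1321, 1305
Mean correct RT = 6959/7 = 994.1429 ms
Proportion correct = 7/9
IES = 994.1429 / (7/9) = 1278.184 ms

1278 ms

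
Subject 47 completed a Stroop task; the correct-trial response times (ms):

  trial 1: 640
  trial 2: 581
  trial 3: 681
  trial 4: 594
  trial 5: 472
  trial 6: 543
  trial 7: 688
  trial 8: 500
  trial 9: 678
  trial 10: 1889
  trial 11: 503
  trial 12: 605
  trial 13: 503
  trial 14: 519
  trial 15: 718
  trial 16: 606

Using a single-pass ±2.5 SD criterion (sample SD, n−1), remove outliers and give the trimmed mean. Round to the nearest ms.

589 ms

n = 16, ΣRT = 10720, M = 670.000
Σ(x−M)² = 1674504.00; s = √(1674504.00/15) = 334.116
Cutoffs: 670.000 ± 2.5·334.116 → [-165.3, 1505.3]
Outside: 1889 → excluded.
Retained (n=15): Σ = 8831, mean = 8831/15 = 588.733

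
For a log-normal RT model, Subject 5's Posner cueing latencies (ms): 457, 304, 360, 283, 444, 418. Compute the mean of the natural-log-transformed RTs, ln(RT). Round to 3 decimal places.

ln(RT): 6.1247, 5.7170, 5.8861, 5.6454, 6.0958, 6.0355
Σ ln(RT) = 35.5046
Mean = 35.5046/6 = 5.91743

5.917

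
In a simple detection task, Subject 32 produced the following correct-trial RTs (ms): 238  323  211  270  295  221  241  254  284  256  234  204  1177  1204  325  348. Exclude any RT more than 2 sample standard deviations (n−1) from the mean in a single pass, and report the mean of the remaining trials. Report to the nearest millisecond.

265 ms

n = 16, ΣRT = 6085, M = 380.312
Σ(x−M)² = 1526893.44; s = √(1526893.44/15) = 319.050
Cutoffs: 380.312 ± 2·319.050 → [-257.8, 1018.4]
Outside: 1177, 1204 → excluded.
Retained (n=14): Σ = 3704, mean = 3704/14 = 264.571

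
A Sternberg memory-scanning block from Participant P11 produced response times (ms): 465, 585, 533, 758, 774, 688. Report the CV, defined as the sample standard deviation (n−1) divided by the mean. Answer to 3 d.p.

n = 6, Σ = 3803, M = 633.8333
Σ(x−M)² = 79054.833; s = √(79054.833/5) = 125.7417
CV = 125.7417 / 633.8333 = 0.19838

0.198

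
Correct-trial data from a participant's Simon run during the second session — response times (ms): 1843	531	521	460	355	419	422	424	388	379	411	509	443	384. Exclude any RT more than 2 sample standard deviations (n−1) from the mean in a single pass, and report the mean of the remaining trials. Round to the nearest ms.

434 ms

n = 14, ΣRT = 7489, M = 534.929
Σ(x−M)² = 1880908.93; s = √(1880908.93/13) = 380.375
Cutoffs: 534.929 ± 2·380.375 → [-225.8, 1295.7]
Outside: 1843 → excluded.
Retained (n=13): Σ = 5646, mean = 5646/13 = 434.308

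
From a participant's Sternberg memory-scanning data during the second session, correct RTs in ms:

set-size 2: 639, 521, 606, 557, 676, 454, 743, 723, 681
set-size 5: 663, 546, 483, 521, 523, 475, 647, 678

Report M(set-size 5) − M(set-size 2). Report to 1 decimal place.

M(set-size 2) = 5600/9 = 622.222
M(set-size 5) = 4536/8 = 567.000
Difference = 567.000 − 622.222 = -55.222 ms

-55.2 ms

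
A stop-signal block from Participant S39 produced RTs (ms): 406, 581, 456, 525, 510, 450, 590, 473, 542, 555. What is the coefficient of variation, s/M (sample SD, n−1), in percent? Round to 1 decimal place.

n = 10, Σ = 5088, M = 508.8000
Σ(x−M)² = 33401.600; s = √(33401.600/9) = 60.9203
CV = 60.9203 / 508.8000 = 0.11973 = 11.973%

12.0%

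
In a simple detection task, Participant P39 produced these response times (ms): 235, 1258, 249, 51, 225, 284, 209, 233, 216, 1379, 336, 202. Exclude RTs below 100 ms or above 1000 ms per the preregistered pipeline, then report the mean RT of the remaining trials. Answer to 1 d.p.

Excluded: 51, 1258, 1379
Retained (n=9): Σ = 2189
Mean = 2189/9 = 243.2222

243.2 ms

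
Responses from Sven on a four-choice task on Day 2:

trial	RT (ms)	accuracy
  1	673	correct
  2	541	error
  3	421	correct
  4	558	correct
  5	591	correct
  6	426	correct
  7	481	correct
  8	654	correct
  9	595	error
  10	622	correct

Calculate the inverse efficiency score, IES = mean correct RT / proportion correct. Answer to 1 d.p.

Correct trials (n=8): 673, 421, 558, 591, 426, 481, 654, 622
Mean correct RT = 4426/8 = 553.2500 ms
Proportion correct = 8/10
IES = 553.2500 / (8/10) = 691.562 ms

691.6 ms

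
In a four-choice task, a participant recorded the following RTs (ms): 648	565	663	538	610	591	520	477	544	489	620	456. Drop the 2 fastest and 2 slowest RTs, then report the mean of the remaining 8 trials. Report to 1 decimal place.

Sorted: 456, 477, 489, 520, 538, 544, 565, 591, 610, 620, 648, 663
Drop lowest 2 (456, 477) and highest 2 (648, 663)
Remaining (n=8): Σ = 4477, mean = 4477/8 = 559.625

559.6 ms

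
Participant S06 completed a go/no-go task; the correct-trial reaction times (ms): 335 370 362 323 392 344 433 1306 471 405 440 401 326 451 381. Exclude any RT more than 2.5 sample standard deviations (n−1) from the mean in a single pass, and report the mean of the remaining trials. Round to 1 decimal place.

n = 15, ΣRT = 6740, M = 449.333
Σ(x−M)² = 816221.33; s = √(816221.33/14) = 241.457
Cutoffs: 449.333 ± 2.5·241.457 → [-154.3, 1053.0]
Outside: 1306 → excluded.
Retained (n=14): Σ = 5434, mean = 5434/14 = 388.143

388.1 ms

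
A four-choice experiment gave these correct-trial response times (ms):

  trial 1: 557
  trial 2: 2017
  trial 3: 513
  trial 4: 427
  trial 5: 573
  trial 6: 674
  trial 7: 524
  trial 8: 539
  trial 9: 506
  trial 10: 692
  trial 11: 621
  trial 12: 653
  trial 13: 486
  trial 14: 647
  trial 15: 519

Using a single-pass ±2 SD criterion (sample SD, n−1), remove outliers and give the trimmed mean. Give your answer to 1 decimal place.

n = 15, ΣRT = 9948, M = 663.200
Σ(x−M)² = 2045340.40; s = √(2045340.40/14) = 382.225
Cutoffs: 663.200 ± 2·382.225 → [-101.2, 1427.6]
Outside: 2017 → excluded.
Retained (n=14): Σ = 7931, mean = 7931/14 = 566.500

566.5 ms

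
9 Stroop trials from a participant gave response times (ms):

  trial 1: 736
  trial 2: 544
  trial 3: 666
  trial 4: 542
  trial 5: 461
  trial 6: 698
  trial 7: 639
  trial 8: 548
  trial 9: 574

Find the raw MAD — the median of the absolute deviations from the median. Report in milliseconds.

Sorted: 461, 542, 544, 548, 574, 639, 666, 698, 736 → median = 574
|x − 574|: 162, 30, 92, 32, 113, 124, 65, 26, 0
Sorted deviations: 0, 26, 30, 32, 65, 92, 113, 124, 162 → MAD = 65

65 ms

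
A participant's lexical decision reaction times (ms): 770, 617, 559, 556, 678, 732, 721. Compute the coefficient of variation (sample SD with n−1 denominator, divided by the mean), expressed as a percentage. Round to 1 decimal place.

n = 7, Σ = 4633, M = 661.8571
Σ(x−M)² = 44170.857; s = √(44170.857/6) = 85.8010
CV = 85.8010 / 661.8571 = 0.12964 = 12.964%

13.0%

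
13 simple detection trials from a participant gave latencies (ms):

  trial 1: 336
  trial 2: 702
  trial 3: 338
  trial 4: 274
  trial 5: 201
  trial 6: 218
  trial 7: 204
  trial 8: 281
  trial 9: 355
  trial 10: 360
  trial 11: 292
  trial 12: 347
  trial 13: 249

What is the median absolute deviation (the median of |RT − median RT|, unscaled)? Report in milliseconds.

Sorted: 201, 204, 218, 249, 274, 281, 292, 336, 338, 347, 355, 360, 702 → median = 292
|x − 292|: 44, 410, 46, 18, 91, 74, 88, 11, 63, 68, 0, 55, 43
Sorted deviations: 0, 11, 18, 43, 44, 46, 55, 63, 68, 74, 88, 91, 410 → MAD = 55

55 ms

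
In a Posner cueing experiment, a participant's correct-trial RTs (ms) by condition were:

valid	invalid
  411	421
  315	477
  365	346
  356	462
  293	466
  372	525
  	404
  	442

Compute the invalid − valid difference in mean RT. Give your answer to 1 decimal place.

M(valid) = 2112/6 = 352.000
M(invalid) = 3543/8 = 442.875
Difference = 442.875 − 352.000 = 90.875 ms

90.9 ms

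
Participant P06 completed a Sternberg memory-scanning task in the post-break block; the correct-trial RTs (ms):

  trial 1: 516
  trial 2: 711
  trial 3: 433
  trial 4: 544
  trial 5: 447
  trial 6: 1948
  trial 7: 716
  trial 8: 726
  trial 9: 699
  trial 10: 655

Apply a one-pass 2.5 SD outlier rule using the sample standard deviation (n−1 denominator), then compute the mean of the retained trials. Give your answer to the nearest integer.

n = 10, ΣRT = 7395, M = 739.500
Σ(x−M)² = 1738470.50; s = √(1738470.50/9) = 439.504
Cutoffs: 739.500 ± 2.5·439.504 → [-359.3, 1838.3]
Outside: 1948 → excluded.
Retained (n=9): Σ = 5447, mean = 5447/9 = 605.222

605 ms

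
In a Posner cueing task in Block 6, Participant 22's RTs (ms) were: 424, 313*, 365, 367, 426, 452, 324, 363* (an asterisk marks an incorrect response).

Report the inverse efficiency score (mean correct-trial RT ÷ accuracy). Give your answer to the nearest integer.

524 ms

Correct trials (n=6): 424, 365, 367, 426, 452, 324
Mean correct RT = 2358/6 = 393.0000 ms
Proportion correct = 6/8
IES = 393.0000 / (6/8) = 524.000 ms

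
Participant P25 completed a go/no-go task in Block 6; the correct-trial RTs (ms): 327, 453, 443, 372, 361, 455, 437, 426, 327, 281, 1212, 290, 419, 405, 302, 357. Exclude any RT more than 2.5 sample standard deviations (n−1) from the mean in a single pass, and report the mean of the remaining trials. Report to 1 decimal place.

377.0 ms

n = 16, ΣRT = 6867, M = 429.188
Σ(x−M)² = 706504.44; s = √(706504.44/15) = 217.026
Cutoffs: 429.188 ± 2.5·217.026 → [-113.4, 971.8]
Outside: 1212 → excluded.
Retained (n=15): Σ = 5655, mean = 5655/15 = 377.000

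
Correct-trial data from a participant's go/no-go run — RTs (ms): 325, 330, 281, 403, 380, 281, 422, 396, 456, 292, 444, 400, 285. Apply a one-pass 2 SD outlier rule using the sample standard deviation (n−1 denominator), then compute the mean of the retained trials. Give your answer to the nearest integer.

n = 13, ΣRT = 4695, M = 361.154
Σ(x−M)² = 50099.69; s = √(50099.69/12) = 64.614
Cutoffs: 361.154 ± 2·64.614 → [231.9, 490.4]
No RTs fall outside the cutoffs; all 13 retained. Mean = 4695/13 = 361.154

361 ms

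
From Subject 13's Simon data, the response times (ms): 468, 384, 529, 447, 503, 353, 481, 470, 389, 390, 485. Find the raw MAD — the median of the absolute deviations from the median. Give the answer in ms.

Sorted: 353, 384, 389, 390, 447, 468, 470, 481, 485, 503, 529 → median = 468
|x − 468|: 0, 84, 61, 21, 35, 115, 13, 2, 79, 78, 17
Sorted deviations: 0, 2, 13, 17, 21, 35, 61, 78, 79, 84, 115 → MAD = 35

35 ms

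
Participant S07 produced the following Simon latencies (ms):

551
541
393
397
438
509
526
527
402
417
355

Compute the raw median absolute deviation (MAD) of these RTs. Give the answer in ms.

71 ms

Sorted: 355, 393, 397, 402, 417, 438, 509, 526, 527, 541, 551 → median = 438
|x − 438|: 113, 103, 45, 41, 0, 71, 88, 89, 36, 21, 83
Sorted deviations: 0, 21, 36, 41, 45, 71, 83, 88, 89, 103, 113 → MAD = 71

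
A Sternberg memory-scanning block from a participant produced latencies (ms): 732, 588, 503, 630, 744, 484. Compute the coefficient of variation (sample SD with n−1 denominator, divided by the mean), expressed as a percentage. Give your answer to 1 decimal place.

18.0%

n = 6, Σ = 3681, M = 613.5000
Σ(x−M)² = 60975.500; s = √(60975.500/5) = 110.4314
CV = 110.4314 / 613.5000 = 0.18000 = 18.000%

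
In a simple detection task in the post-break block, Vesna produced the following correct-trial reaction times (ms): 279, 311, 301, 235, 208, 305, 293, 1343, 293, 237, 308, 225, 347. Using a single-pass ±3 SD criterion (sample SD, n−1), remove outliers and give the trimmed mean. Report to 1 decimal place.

278.5 ms

n = 13, ΣRT = 4685, M = 360.385
Σ(x−M)² = 1065689.08; s = √(1065689.08/12) = 298.006
Cutoffs: 360.385 ± 3·298.006 → [-533.6, 1254.4]
Outside: 1343 → excluded.
Retained (n=12): Σ = 3342, mean = 3342/12 = 278.500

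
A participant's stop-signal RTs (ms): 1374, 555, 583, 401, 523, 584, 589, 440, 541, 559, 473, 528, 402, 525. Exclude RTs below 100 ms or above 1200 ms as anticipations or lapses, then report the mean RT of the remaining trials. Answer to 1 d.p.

515.6 ms

Excluded: 1374
Retained (n=13): Σ = 6703
Mean = 6703/13 = 515.6154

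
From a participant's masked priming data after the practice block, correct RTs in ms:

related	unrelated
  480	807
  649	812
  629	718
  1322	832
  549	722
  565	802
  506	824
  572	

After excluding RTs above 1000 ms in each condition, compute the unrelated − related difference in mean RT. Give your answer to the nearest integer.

224 ms

related: exclude 1322
M(related) = 3950/7 = 564.286
M(unrelated) = 5517/7 = 788.143
Difference = 788.143 − 564.286 = 223.857 ms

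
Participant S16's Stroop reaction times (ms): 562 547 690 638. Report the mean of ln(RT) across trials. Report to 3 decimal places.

ln(RT): 6.3315, 6.3044, 6.5367, 6.4583
Σ ln(RT) = 25.6310
Mean = 25.6310/4 = 6.40775

6.408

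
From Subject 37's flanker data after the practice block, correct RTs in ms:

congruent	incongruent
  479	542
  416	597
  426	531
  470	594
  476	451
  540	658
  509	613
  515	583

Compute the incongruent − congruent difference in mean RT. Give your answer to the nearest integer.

92 ms

M(congruent) = 3831/8 = 478.875
M(incongruent) = 4569/8 = 571.125
Difference = 571.125 − 478.875 = 92.250 ms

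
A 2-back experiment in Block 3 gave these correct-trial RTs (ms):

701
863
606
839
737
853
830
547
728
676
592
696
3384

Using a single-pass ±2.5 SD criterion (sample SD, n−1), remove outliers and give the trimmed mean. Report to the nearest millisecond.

n = 13, ΣRT = 12052, M = 927.077
Σ(x−M)² = 6666378.92; s = √(6666378.92/12) = 745.340
Cutoffs: 927.077 ± 2.5·745.340 → [-936.3, 2790.4]
Outside: 3384 → excluded.
Retained (n=12): Σ = 8668, mean = 8668/12 = 722.333

722 ms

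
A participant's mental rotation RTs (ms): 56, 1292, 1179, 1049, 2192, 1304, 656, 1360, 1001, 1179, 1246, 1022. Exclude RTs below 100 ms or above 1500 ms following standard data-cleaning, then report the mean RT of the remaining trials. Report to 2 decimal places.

1128.80 ms

Excluded: 56, 2192
Retained (n=10): Σ = 11288
Mean = 11288/10 = 1128.8000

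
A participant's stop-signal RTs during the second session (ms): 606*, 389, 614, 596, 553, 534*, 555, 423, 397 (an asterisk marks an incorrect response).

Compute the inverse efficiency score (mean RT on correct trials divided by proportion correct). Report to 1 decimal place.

647.8 ms

Correct trials (n=7): 389, 614, 596, 553, 555, 423, 397
Mean correct RT = 3527/7 = 503.8571 ms
Proportion correct = 7/9
IES = 503.8571 / (7/9) = 647.816 ms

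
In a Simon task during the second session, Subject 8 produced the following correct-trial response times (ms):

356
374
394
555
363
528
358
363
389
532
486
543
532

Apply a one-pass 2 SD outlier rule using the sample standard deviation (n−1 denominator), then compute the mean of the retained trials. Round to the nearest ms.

n = 13, ΣRT = 5773, M = 444.077
Σ(x−M)² = 85116.92; s = √(85116.92/12) = 84.220
Cutoffs: 444.077 ± 2·84.220 → [275.6, 612.5]
No RTs fall outside the cutoffs; all 13 retained. Mean = 5773/13 = 444.077

444 ms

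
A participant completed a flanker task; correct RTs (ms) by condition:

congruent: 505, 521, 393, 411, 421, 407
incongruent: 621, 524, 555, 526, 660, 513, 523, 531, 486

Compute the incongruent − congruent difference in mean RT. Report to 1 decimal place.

105.8 ms

M(congruent) = 2658/6 = 443.000
M(incongruent) = 4939/9 = 548.778
Difference = 548.778 − 443.000 = 105.778 ms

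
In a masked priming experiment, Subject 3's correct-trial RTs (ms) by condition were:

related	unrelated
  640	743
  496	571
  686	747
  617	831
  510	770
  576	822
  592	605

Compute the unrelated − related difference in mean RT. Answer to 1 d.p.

138.9 ms

M(related) = 4117/7 = 588.143
M(unrelated) = 5089/7 = 727.000
Difference = 727.000 − 588.143 = 138.857 ms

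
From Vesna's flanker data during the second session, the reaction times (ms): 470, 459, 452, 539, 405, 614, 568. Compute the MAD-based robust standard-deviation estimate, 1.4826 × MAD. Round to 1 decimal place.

Sorted: 405, 452, 459, 470, 539, 568, 614 → median = 470
|x − 470| sorted: 0, 11, 18, 65, 69, 98, 144 → MAD = 65
Robust SD ≈ 1.4826 × 65 = 96.369

96.4 ms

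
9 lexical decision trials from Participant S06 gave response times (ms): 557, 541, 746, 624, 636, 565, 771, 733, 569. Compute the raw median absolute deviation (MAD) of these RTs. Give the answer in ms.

Sorted: 541, 557, 565, 569, 624, 636, 733, 746, 771 → median = 624
|x − 624|: 67, 83, 122, 0, 12, 59, 147, 109, 55
Sorted deviations: 0, 12, 55, 59, 67, 83, 109, 122, 147 → MAD = 67

67 ms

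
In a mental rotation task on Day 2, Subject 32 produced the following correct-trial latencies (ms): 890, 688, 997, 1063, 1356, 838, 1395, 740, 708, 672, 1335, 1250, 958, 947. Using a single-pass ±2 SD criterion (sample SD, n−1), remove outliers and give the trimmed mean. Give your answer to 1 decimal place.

n = 14, ΣRT = 13837, M = 988.357
Σ(x−M)² = 860275.21; s = √(860275.21/13) = 257.245
Cutoffs: 988.357 ± 2·257.245 → [473.9, 1502.8]
No RTs fall outside the cutoffs; all 14 retained. Mean = 13837/14 = 988.357

988.4 ms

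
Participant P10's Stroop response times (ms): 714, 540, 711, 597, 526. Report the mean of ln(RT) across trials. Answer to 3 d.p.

ln(RT): 6.5709, 6.2916, 6.5667, 6.3919, 6.2653
Σ ln(RT) = 32.0863
Mean = 32.0863/5 = 6.41727

6.417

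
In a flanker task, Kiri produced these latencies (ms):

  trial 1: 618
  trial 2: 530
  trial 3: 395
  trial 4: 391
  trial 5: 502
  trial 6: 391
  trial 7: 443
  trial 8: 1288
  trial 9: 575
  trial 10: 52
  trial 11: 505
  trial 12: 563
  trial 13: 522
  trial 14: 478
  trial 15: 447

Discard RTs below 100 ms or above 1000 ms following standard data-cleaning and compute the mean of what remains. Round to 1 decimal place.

489.2 ms

Excluded: 52, 1288
Retained (n=13): Σ = 6360
Mean = 6360/13 = 489.2308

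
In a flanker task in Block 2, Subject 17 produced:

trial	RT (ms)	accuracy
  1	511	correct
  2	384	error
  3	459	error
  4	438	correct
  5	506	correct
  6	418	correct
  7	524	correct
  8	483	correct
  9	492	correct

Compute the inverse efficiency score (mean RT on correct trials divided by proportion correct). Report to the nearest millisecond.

619 ms

Correct trials (n=7): 511, 438, 506, 418, 524, 483, 492
Mean correct RT = 3372/7 = 481.7143 ms
Proportion correct = 7/9
IES = 481.7143 / (7/9) = 619.347 ms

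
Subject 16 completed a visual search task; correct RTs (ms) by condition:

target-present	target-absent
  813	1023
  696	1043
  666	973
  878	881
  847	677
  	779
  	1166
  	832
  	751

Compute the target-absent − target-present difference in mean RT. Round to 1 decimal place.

122.8 ms

M(target-present) = 3900/5 = 780.000
M(target-absent) = 8125/9 = 902.778
Difference = 902.778 − 780.000 = 122.778 ms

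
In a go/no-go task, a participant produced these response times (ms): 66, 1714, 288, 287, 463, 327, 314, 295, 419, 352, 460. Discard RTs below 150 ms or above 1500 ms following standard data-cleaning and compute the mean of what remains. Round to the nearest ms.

Excluded: 66, 1714
Retained (n=9): Σ = 3205
Mean = 3205/9 = 356.1111

356 ms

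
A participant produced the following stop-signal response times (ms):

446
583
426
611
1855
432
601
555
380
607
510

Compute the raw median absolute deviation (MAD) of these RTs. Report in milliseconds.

56 ms

Sorted: 380, 426, 432, 446, 510, 555, 583, 601, 607, 611, 1855 → median = 555
|x − 555|: 109, 28, 129, 56, 1300, 123, 46, 0, 175, 52, 45
Sorted deviations: 0, 28, 45, 46, 52, 56, 109, 123, 129, 175, 1300 → MAD = 56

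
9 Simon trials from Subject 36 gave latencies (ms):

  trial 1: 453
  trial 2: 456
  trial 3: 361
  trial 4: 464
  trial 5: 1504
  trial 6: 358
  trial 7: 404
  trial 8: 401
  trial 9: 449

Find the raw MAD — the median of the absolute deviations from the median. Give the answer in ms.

Sorted: 358, 361, 401, 404, 449, 453, 456, 464, 1504 → median = 449
|x − 449|: 4, 7, 88, 15, 1055, 91, 45, 48, 0
Sorted deviations: 0, 4, 7, 15, 45, 48, 88, 91, 1055 → MAD = 45

45 ms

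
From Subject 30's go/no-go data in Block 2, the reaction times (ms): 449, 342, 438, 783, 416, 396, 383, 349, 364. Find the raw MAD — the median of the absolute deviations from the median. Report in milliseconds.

Sorted: 342, 349, 364, 383, 396, 416, 438, 449, 783 → median = 396
|x − 396|: 53, 54, 42, 387, 20, 0, 13, 47, 32
Sorted deviations: 0, 13, 20, 32, 42, 47, 53, 54, 387 → MAD = 42

42 ms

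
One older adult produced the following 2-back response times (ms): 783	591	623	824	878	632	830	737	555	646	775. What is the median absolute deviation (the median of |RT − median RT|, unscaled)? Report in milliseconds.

Sorted: 555, 591, 623, 632, 646, 737, 775, 783, 824, 830, 878 → median = 737
|x − 737|: 46, 146, 114, 87, 141, 105, 93, 0, 182, 91, 38
Sorted deviations: 0, 38, 46, 87, 91, 93, 105, 114, 141, 146, 182 → MAD = 93

93 ms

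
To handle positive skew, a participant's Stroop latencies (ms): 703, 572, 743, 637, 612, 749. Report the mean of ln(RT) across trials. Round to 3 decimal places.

ln(RT): 6.5554, 6.3491, 6.6107, 6.4568, 6.4167, 6.6187
Σ ln(RT) = 39.0074
Mean = 39.0074/6 = 6.50124

6.501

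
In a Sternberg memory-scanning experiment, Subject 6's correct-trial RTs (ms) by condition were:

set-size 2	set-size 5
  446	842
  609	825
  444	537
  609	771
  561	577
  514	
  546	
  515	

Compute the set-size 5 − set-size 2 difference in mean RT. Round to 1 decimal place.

179.9 ms

M(set-size 2) = 4244/8 = 530.500
M(set-size 5) = 3552/5 = 710.400
Difference = 710.400 − 530.500 = 179.900 ms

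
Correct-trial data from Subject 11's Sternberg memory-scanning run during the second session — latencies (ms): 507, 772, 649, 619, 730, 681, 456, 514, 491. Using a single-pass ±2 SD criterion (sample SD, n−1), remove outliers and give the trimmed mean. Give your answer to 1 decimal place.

n = 9, ΣRT = 5419, M = 602.111
Σ(x−M)² = 104428.89; s = √(104428.89/8) = 114.252
Cutoffs: 602.111 ± 2·114.252 → [373.6, 830.6]
No RTs fall outside the cutoffs; all 9 retained. Mean = 5419/9 = 602.111

602.1 ms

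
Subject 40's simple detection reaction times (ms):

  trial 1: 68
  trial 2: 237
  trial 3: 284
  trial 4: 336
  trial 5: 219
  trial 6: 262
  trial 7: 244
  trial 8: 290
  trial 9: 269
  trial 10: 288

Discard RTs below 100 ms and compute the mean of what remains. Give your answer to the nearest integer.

Excluded: 68
Retained (n=9): Σ = 2429
Mean = 2429/9 = 269.8889

270 ms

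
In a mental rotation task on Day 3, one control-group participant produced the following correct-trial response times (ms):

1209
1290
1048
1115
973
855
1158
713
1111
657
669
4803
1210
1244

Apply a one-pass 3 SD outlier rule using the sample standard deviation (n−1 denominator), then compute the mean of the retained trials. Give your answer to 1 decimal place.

1019.4 ms

n = 14, ΣRT = 18055, M = 1289.643
Σ(x−M)² = 13903871.21; s = √(13903871.21/13) = 1034.180
Cutoffs: 1289.643 ± 3·1034.180 → [-1812.9, 4392.2]
Outside: 4803 → excluded.
Retained (n=13): Σ = 13252, mean = 13252/13 = 1019.385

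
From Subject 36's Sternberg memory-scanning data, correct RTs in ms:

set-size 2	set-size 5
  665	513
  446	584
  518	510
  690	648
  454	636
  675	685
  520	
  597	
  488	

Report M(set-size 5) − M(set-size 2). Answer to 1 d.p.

M(set-size 2) = 5053/9 = 561.444
M(set-size 5) = 3576/6 = 596.000
Difference = 596.000 − 561.444 = 34.556 ms

34.6 ms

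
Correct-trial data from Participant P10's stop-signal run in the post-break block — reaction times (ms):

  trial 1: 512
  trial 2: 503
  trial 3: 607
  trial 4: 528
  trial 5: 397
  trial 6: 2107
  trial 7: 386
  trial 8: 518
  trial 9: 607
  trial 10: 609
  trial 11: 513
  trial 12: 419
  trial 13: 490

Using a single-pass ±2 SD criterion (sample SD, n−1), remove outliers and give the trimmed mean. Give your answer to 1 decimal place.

507.4 ms

n = 13, ΣRT = 8196, M = 630.462
Σ(x−M)² = 2427661.23; s = √(2427661.23/12) = 449.783
Cutoffs: 630.462 ± 2·449.783 → [-269.1, 1530.0]
Outside: 2107 → excluded.
Retained (n=12): Σ = 6089, mean = 6089/12 = 507.417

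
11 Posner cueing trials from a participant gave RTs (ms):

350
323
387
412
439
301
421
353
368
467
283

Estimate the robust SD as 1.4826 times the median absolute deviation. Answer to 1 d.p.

66.7 ms

Sorted: 283, 301, 323, 350, 353, 368, 387, 412, 421, 439, 467 → median = 368
|x − 368| sorted: 0, 15, 18, 19, 44, 45, 53, 67, 71, 85, 99 → MAD = 45
Robust SD ≈ 1.4826 × 45 = 66.717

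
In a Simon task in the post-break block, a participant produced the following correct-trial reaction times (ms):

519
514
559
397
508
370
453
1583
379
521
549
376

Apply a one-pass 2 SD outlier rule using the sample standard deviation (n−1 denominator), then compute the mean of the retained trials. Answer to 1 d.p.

467.7 ms

n = 12, ΣRT = 6728, M = 560.667
Σ(x−M)² = 1195402.67; s = √(1195402.67/11) = 329.656
Cutoffs: 560.667 ± 2·329.656 → [-98.6, 1220.0]
Outside: 1583 → excluded.
Retained (n=11): Σ = 5145, mean = 5145/11 = 467.727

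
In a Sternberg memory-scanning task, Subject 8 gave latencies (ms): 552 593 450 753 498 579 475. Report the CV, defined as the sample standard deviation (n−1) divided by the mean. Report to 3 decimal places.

n = 7, Σ = 3900, M = 557.1429
Σ(x−M)² = 61874.857; s = √(61874.857/6) = 101.5504
CV = 101.5504 / 557.1429 = 0.18227

0.182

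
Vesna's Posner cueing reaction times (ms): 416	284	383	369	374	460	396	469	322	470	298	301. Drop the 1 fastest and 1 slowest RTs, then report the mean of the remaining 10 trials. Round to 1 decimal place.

378.8 ms

Sorted: 284, 298, 301, 322, 369, 374, 383, 396, 416, 460, 469, 470
Drop lowest 1 (284) and highest 1 (470)
Remaining (n=10): Σ = 3788, mean = 3788/10 = 378.800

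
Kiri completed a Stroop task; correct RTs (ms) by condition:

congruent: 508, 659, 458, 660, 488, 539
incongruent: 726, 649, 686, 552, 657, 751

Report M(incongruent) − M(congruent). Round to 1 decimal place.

M(congruent) = 3312/6 = 552.000
M(incongruent) = 4021/6 = 670.167
Difference = 670.167 − 552.000 = 118.167 ms

118.2 ms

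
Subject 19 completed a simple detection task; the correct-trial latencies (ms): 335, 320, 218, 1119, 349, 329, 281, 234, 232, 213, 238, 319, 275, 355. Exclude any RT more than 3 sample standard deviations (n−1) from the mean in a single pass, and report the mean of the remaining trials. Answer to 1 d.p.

284.5 ms

n = 14, ΣRT = 4817, M = 344.071
Σ(x−M)² = 679924.93; s = √(679924.93/13) = 228.696
Cutoffs: 344.071 ± 3·228.696 → [-342.0, 1030.2]
Outside: 1119 → excluded.
Retained (n=13): Σ = 3698, mean = 3698/13 = 284.462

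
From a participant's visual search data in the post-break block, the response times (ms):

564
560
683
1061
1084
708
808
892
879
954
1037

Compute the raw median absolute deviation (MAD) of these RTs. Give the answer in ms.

171 ms

Sorted: 560, 564, 683, 708, 808, 879, 892, 954, 1037, 1061, 1084 → median = 879
|x − 879|: 315, 319, 196, 182, 205, 171, 71, 13, 0, 75, 158
Sorted deviations: 0, 13, 71, 75, 158, 171, 182, 196, 205, 315, 319 → MAD = 171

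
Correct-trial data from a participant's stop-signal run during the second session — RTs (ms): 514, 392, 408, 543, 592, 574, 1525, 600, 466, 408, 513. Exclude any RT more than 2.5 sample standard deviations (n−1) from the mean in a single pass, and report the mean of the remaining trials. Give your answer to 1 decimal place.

501.0 ms

n = 11, ΣRT = 6535, M = 594.091
Σ(x−M)² = 1009142.91; s = √(1009142.91/10) = 317.670
Cutoffs: 594.091 ± 2.5·317.670 → [-200.1, 1388.3]
Outside: 1525 → excluded.
Retained (n=10): Σ = 5010, mean = 5010/10 = 501.000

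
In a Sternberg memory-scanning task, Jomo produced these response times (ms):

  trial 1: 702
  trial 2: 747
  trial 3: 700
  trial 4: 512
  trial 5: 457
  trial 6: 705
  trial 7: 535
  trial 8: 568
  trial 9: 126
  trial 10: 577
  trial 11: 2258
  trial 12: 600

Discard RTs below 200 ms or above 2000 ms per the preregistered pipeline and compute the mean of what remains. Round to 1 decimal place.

610.3 ms

Excluded: 126, 2258
Retained (n=10): Σ = 6103
Mean = 6103/10 = 610.3000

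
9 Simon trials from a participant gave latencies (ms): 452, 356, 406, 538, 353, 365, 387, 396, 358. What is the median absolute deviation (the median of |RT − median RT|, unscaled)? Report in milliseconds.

29 ms

Sorted: 353, 356, 358, 365, 387, 396, 406, 452, 538 → median = 387
|x − 387|: 65, 31, 19, 151, 34, 22, 0, 9, 29
Sorted deviations: 0, 9, 19, 22, 29, 31, 34, 65, 151 → MAD = 29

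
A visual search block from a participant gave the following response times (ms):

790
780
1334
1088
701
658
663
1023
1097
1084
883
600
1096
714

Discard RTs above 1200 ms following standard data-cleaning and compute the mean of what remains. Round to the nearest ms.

860 ms

Excluded: 1334
Retained (n=13): Σ = 11177
Mean = 11177/13 = 859.7692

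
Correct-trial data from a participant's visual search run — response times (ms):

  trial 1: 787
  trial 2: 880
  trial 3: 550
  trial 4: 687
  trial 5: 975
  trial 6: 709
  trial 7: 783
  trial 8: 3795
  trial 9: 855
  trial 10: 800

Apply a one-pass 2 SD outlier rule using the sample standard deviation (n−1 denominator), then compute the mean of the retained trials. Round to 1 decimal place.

n = 10, ΣRT = 10821, M = 1082.100
Σ(x−M)² = 8298278.90; s = √(8298278.90/9) = 960.224
Cutoffs: 1082.100 ± 2·960.224 → [-838.3, 3002.5]
Outside: 3795 → excluded.
Retained (n=9): Σ = 7026, mean = 7026/9 = 780.667

780.7 ms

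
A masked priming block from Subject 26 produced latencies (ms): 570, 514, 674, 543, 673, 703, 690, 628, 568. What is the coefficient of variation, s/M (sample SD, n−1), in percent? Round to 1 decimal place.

n = 9, Σ = 5563, M = 618.1111
Σ(x−M)² = 39914.889; s = √(39914.889/8) = 70.6354
CV = 70.6354 / 618.1111 = 0.11428 = 11.428%

11.4%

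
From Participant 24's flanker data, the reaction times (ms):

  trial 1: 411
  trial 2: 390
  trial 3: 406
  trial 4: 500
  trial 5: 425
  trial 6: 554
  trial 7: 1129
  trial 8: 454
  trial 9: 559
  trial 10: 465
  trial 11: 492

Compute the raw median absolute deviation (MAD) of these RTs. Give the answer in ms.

54 ms

Sorted: 390, 406, 411, 425, 454, 465, 492, 500, 554, 559, 1129 → median = 465
|x − 465|: 54, 75, 59, 35, 40, 89, 664, 11, 94, 0, 27
Sorted deviations: 0, 11, 27, 35, 40, 54, 59, 75, 89, 94, 664 → MAD = 54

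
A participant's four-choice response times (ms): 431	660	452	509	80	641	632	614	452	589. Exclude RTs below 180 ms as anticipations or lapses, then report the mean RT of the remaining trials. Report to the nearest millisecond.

553 ms

Excluded: 80
Retained (n=9): Σ = 4980
Mean = 4980/9 = 553.3333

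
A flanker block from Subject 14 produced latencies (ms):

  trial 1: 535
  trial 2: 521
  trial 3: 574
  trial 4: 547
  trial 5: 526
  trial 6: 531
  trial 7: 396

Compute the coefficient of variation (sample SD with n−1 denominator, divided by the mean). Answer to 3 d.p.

n = 7, Σ = 3630, M = 518.5714
Σ(x−M)² = 19389.714; s = √(19389.714/6) = 56.8473
CV = 56.8473 / 518.5714 = 0.10962

0.110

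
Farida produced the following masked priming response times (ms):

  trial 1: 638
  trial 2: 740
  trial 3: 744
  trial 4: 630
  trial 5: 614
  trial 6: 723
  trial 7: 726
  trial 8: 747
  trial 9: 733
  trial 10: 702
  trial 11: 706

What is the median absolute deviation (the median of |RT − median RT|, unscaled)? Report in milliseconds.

Sorted: 614, 630, 638, 702, 706, 723, 726, 733, 740, 744, 747 → median = 723
|x − 723|: 85, 17, 21, 93, 109, 0, 3, 24, 10, 21, 17
Sorted deviations: 0, 3, 10, 17, 17, 21, 21, 24, 85, 93, 109 → MAD = 21

21 ms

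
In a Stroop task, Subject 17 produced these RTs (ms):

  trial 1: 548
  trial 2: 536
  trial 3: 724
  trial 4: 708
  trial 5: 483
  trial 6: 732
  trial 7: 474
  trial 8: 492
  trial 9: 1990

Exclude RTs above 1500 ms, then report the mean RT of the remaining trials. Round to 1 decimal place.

587.1 ms

Excluded: 1990
Retained (n=8): Σ = 4697
Mean = 4697/8 = 587.1250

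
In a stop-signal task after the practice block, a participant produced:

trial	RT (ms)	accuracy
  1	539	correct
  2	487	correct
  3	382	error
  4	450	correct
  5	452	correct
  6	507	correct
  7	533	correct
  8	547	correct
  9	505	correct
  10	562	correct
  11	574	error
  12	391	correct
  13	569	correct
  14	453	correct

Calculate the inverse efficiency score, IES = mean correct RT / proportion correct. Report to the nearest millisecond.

583 ms

Correct trials (n=12): 539, 487, 450, 452, 507, 533, 547, 505, 562, 391, 569, 453
Mean correct RT = 5995/12 = 499.5833 ms
Proportion correct = 12/14
IES = 499.5833 / (12/14) = 582.847 ms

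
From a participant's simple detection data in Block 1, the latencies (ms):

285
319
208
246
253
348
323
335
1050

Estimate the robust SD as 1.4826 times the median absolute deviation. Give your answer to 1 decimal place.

Sorted: 208, 246, 253, 285, 319, 323, 335, 348, 1050 → median = 319
|x − 319| sorted: 0, 4, 16, 29, 34, 66, 73, 111, 731 → MAD = 34
Robust SD ≈ 1.4826 × 34 = 50.408

50.4 ms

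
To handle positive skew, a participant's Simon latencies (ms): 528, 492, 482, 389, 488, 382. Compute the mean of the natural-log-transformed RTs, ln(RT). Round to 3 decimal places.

6.124

ln(RT): 6.2691, 6.1985, 6.1779, 5.9636, 6.1903, 5.9454
Σ ln(RT) = 36.7448
Mean = 36.7448/6 = 6.12414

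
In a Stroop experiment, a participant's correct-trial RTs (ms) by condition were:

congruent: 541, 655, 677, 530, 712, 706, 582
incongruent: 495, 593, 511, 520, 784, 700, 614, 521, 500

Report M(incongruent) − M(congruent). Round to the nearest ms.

M(congruent) = 4403/7 = 629.000
M(incongruent) = 5238/9 = 582.000
Difference = 582.000 − 629.000 = -47.000 ms

-47 ms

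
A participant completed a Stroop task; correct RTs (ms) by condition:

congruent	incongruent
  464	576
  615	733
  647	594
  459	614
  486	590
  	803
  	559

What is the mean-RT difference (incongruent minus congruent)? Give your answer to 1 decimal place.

M(congruent) = 2671/5 = 534.200
M(incongruent) = 4469/7 = 638.429
Difference = 638.429 − 534.200 = 104.229 ms

104.2 ms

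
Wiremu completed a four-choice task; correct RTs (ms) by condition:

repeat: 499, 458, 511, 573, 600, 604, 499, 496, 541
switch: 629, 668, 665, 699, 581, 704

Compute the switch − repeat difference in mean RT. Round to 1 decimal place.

126.4 ms

M(repeat) = 4781/9 = 531.222
M(switch) = 3946/6 = 657.667
Difference = 657.667 − 531.222 = 126.444 ms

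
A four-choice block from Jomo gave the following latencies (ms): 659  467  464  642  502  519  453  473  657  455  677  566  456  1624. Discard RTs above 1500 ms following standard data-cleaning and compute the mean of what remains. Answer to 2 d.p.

537.69 ms

Excluded: 1624
Retained (n=13): Σ = 6990
Mean = 6990/13 = 537.6923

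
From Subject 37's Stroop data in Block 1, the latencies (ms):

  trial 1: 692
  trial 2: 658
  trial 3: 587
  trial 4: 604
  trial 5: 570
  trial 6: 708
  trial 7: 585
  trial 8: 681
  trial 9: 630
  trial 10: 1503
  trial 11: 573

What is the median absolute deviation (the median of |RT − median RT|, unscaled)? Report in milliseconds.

51 ms

Sorted: 570, 573, 585, 587, 604, 630, 658, 681, 692, 708, 1503 → median = 630
|x − 630|: 62, 28, 43, 26, 60, 78, 45, 51, 0, 873, 57
Sorted deviations: 0, 26, 28, 43, 45, 51, 57, 60, 62, 78, 873 → MAD = 51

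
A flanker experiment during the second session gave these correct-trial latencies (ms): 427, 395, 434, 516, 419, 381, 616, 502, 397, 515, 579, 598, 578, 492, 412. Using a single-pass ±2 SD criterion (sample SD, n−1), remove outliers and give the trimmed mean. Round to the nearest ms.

484 ms

n = 15, ΣRT = 7261, M = 484.067
Σ(x−M)² = 91910.93; s = √(91910.93/14) = 81.025
Cutoffs: 484.067 ± 2·81.025 → [322.0, 646.1]
No RTs fall outside the cutoffs; all 15 retained. Mean = 7261/15 = 484.067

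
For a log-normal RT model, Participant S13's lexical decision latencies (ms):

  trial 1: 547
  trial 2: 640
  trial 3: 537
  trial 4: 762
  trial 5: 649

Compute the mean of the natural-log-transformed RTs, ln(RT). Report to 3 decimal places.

ln(RT): 6.3044, 6.4615, 6.2860, 6.6359, 6.4754
Σ ln(RT) = 32.1633
Mean = 32.1633/5 = 6.43266

6.433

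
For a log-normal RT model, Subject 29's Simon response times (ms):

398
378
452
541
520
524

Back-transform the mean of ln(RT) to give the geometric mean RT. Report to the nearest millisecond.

ln(RT): 5.9865, 5.9349, 6.1137, 6.2934, 6.2538, 6.2615
Mean ln(RT) = 36.8438/6 = 6.14063
Geometric mean = exp(6.14063) = 464.35 ms

464 ms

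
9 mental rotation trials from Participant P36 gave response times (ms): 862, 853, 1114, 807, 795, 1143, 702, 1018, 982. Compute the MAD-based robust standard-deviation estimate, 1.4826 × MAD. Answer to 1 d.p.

177.9 ms

Sorted: 702, 795, 807, 853, 862, 982, 1018, 1114, 1143 → median = 862
|x − 862| sorted: 0, 9, 55, 67, 120, 156, 160, 252, 281 → MAD = 120
Robust SD ≈ 1.4826 × 120 = 177.912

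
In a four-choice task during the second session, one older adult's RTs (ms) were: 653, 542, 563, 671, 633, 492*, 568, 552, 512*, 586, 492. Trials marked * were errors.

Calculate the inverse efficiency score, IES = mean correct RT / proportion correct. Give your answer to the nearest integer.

Correct trials (n=9): 653, 542, 563, 671, 633, 568, 552, 586, 492
Mean correct RT = 5260/9 = 584.4444 ms
Proportion correct = 9/11
IES = 584.4444 / (9/11) = 714.321 ms

714 ms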